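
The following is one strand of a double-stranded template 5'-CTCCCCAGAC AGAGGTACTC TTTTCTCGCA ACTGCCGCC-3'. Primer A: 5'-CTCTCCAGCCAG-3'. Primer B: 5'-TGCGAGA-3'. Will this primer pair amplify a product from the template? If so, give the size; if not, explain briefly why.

Primer A (CTCTCCAGCCAG) does not match the top strand, and its reverse complement CTGGCTGGAGAG does not match either.
With no annealing site for primer A, no amplification occurs.

No product — primer A has no binding site in the template.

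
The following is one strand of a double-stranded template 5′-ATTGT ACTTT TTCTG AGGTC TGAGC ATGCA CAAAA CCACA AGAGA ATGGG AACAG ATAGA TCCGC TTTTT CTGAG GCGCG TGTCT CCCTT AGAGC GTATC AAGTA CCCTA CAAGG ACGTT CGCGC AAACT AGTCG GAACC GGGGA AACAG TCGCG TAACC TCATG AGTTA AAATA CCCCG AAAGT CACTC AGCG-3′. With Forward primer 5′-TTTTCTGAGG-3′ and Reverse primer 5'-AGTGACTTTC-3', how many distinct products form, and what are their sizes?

The forward primer TTTTCTGAGG matches the top strand at positions 9–18, 67–76.
The reverse primer's reverse complement is GAAAGTCACT, matching at positions 180–189.
Each forward site pairs with the reverse site to give a product ending at position 189: sizes 181, 123 bp.

Two products: 181 bp, 123 bp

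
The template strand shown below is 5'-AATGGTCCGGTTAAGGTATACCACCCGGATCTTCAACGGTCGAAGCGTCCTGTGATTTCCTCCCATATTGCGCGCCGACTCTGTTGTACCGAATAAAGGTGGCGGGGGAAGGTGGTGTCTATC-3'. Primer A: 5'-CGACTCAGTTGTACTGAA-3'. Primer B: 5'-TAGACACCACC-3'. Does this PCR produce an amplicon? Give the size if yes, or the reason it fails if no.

No product — primer A has no binding site in the template.

Primer A (CGACTCAGTTGTACTGAA) does not match the top strand, and its reverse complement TTCAGTACAACTGAGTCG does not match either.
With no annealing site for primer A, no amplification occurs.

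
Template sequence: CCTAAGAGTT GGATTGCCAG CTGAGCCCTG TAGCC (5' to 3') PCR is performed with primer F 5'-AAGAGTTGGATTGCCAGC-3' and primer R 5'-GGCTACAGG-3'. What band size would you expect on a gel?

Scanning the template, AAGAGTTGGATTGCCAGC occurs at positions 4–21; this primer anneals to the bottom strand there with its 3' end pointing downstream.
The reverse primer's reverse complement is CCTGTAGCC, which matches the template at positions 27–35.
Product length = (reverse-primer end) − (forward-primer start) + 1 = 35 − 4 + 1 = 32 bp.

32 bp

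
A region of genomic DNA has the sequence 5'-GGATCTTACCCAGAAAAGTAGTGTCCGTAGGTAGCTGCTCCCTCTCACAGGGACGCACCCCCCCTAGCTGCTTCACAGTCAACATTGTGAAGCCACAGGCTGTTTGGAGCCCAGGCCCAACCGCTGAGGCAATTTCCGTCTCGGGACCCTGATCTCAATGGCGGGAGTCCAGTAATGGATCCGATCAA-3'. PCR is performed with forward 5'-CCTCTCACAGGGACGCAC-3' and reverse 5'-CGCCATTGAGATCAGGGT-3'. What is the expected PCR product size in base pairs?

The forward primer matches the template at positions 41–58.
Reverse complement of the reverse primer: ACCCTGATCTCAATGGCG. This occurs on the top strand at positions 146–163.
The product runs from position 41 to position 163, so its length is 163 − 41 + 1 = 123 bp.

123 bp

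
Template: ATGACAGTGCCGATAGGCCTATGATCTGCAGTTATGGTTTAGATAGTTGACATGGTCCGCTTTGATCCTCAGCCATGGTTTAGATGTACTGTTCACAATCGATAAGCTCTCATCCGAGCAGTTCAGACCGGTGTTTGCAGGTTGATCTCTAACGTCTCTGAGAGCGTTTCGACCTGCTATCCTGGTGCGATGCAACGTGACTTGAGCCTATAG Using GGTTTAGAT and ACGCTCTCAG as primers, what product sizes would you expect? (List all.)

132 bp, 91 bp

The forward primer GGTTTAGAT matches the top strand at positions 36–44, 77–85.
The reverse primer's reverse complement is CTGAGAGCGT, matching at positions 158–167.
Each forward site pairs with the reverse site to give a product ending at position 167: sizes 132, 91 bp.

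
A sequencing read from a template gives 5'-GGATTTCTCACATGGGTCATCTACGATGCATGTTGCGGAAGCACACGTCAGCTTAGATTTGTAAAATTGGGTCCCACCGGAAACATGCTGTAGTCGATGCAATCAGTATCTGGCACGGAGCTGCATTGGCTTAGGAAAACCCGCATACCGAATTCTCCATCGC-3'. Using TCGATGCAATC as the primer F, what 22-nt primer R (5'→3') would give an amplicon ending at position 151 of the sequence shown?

5'-TCGGTATGCGGGTTTTCCTAAG-3'

The forward primer binds at positions 94–104; the product's 3' end on the top strand is position 151.
The reverse primer anneals to the top strand over positions 130–151, i.e. to CTTAGGAAAACCCGCATACCGA.
Its sequence written 5'→3' is the reverse complement: TCGGTATGCGGGTTTTCCTAAG.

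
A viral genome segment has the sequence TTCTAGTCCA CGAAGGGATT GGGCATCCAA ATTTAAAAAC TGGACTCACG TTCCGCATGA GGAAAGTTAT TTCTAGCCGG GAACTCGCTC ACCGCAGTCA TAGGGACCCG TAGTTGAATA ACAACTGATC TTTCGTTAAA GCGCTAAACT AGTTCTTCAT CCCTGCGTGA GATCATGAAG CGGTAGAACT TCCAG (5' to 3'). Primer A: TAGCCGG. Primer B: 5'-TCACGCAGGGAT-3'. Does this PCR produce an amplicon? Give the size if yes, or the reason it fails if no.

Yes — a 97 bp product.

Primer A (TAGCCGG) matches the top strand at positions 74–80; it acts as a forward primer.
Primer B's reverse complement is ATCCCTGCGTGA, matching the top strand at positions 159–170; it acts as a reverse primer.
The 3' ends face each other across positions 74–170, giving a 97 bp product.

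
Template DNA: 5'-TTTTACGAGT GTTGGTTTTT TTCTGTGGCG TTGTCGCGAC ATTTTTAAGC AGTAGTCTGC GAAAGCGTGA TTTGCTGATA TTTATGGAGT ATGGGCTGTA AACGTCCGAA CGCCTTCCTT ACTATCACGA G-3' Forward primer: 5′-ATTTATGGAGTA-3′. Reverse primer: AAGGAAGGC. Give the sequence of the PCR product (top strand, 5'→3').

5'-ATTTATGGAGTATGGGCTGTAAACGTCCGAACGCCTTCCTT-3'

Forward primer ATTTATGGAGTA is found on the top strand at positions 80–91.
The reverse primer's reverse complement is GCCTTCCTT, which matches the template at positions 112–120.
The product is the template from position 80 through 120 (41 bp).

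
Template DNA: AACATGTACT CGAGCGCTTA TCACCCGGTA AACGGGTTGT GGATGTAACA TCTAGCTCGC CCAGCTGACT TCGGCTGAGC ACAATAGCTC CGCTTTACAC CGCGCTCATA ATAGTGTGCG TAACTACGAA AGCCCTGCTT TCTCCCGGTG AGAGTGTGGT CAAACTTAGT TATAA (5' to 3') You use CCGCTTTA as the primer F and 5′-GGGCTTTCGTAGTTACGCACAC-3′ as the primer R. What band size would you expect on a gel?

The forward primer matches the template at positions 90–97.
Taking the reverse complement of GGGCTTTCGTAGTTACGCACAC gives GTGTGCGTAACTACGAAAGCCC, found at positions 114–135 on the template; the primer anneals here to the top strand with its 3' end pointing upstream.
Product length = (reverse-primer end) − (forward-primer start) + 1 = 135 − 90 + 1 = 46 bp.

46 bp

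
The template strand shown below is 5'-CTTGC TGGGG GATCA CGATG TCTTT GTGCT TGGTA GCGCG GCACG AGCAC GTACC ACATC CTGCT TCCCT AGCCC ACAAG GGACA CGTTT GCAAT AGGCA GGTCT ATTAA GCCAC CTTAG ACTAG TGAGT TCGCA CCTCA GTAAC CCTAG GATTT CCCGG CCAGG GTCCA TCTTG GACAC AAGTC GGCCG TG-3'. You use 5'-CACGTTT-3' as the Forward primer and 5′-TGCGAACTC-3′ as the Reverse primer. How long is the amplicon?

52 bp

Forward primer CACGTTT is found on the top strand at positions 84–90.
The reverse primer's reverse complement is GAGTTCGCA, which matches the template at positions 127–135.
The product runs from position 84 to position 135, so its length is 135 − 84 + 1 = 52 bp.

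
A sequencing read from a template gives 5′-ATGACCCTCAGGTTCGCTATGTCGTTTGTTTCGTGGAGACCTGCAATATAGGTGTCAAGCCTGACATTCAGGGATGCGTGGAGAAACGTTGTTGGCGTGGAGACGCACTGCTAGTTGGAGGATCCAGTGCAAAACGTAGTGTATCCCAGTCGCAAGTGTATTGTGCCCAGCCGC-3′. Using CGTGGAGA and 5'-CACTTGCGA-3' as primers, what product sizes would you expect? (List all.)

The forward primer CGTGGAGA matches the top strand at positions 32–39, 77–84, 96–103.
The reverse primer's reverse complement is TCGCAAGTG, matching at positions 150–158.
Each forward site pairs with the reverse site to give a product ending at position 158: sizes 127, 82, 63 bp.

127 bp, 82 bp, 63 bp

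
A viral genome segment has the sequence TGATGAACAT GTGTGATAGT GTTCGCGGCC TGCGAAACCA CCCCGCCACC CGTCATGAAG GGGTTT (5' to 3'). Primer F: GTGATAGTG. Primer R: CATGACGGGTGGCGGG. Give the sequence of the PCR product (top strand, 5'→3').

The forward primer matches the template at positions 13–21.
The reverse primer's reverse complement is CCCGCCACCCGTCATG, which matches the template at positions 42–57.
The product is the template from position 13 through 57 (45 bp).

5'-GTGATAGTGTTCGCGGCCTGCGAAACCACCCCGCCACCCGTCATG-3'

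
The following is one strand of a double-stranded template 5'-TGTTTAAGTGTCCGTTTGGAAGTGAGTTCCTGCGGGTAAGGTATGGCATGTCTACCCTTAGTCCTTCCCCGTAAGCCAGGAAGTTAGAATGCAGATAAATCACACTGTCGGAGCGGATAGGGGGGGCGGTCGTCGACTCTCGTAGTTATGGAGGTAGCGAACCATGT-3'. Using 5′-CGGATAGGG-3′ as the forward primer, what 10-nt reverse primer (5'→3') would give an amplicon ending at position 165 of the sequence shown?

5'-ATGGTTCGCT-3'

The forward primer binds at positions 114–122; the product's 3' end on the top strand is position 165.
The reverse primer anneals to the top strand over positions 156–165, i.e. to AGCGAACCAT.
Its sequence written 5'→3' is the reverse complement: ATGGTTCGCT.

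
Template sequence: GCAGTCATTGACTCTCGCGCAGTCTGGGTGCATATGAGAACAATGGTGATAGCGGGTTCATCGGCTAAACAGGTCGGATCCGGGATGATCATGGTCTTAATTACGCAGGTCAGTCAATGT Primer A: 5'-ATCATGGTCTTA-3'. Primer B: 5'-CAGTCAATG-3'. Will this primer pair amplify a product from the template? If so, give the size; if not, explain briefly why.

Primer A (ATCATGGTCTTA) matches the top strand at positions 88–99 (3' end points downstream).
Primer B (CAGTCAATG) also matches the top strand directly, at positions 111–119 — its reverse complement CATTGACTG is not present.
Both primers anneal to the bottom strand with 3' ends pointing the same way, so neither can prime synthesis back toward the other.

No product — both primers anneal to the same strand and extend in the same direction.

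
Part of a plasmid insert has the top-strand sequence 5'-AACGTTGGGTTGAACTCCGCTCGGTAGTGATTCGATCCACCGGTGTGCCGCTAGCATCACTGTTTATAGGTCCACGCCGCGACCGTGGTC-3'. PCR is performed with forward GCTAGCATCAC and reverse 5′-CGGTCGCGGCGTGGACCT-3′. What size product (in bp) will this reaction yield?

The forward primer matches the template at positions 50–60.
Taking the reverse complement of CGGTCGCGGCGTGGACCT gives AGGTCCACGCCGCGACCG, found at positions 68–85 on the template; the primer anneals here to the top strand with its 3' end pointing upstream.
Product length = (reverse-primer end) − (forward-primer start) + 1 = 85 − 50 + 1 = 36 bp.

36 bp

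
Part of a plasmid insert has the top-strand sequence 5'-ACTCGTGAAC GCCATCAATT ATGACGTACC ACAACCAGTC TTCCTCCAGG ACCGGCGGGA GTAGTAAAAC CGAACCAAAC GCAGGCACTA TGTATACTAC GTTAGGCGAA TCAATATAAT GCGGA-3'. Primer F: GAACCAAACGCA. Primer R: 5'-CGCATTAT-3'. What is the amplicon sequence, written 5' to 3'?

5'-GAACCAAACGCAGGCACTATGTATACTACGTTAGGCGAATCAATATAATGCG-3'

Scanning the template, GAACCAAACGCA occurs at positions 72–83; this primer anneals to the bottom strand there with its 3' end pointing downstream.
Reverse complement of the reverse primer: ATAATGCG. This occurs on the top strand at positions 116–123.
The product is the template from position 72 through 123 (52 bp).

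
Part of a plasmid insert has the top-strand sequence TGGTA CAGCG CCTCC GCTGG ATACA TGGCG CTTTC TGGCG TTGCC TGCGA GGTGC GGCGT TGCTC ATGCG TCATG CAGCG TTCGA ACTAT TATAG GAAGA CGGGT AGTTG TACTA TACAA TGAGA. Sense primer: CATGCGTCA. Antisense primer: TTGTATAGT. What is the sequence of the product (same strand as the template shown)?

5'-CATGCGTCATGCAGCGTTCGAACTATTATAGGAAGACGGGTAGTTGTACTATACAA-3'

Forward primer CATGCGTCA is found on the top strand at positions 65–73.
Reverse complement of the reverse primer: ACTATACAA. This occurs on the top strand at positions 112–120.
The product is the template from position 65 through 120 (56 bp).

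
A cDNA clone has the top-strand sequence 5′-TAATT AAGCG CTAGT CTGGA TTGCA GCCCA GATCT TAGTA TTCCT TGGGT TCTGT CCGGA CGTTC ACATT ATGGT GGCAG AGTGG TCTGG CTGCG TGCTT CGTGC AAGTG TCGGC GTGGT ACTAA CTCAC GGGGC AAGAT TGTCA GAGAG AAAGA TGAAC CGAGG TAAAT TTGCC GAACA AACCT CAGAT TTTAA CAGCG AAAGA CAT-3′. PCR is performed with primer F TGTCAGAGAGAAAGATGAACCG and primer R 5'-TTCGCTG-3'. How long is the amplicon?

62 bp

Forward primer TGTCAGAGAGAAAGATGAACCG is found on the top strand at positions 141–162.
The reverse primer's reverse complement is CAGCGAA, which matches the template at positions 196–202.
Product length = (reverse-primer end) − (forward-primer start) + 1 = 202 − 141 + 1 = 62 bp.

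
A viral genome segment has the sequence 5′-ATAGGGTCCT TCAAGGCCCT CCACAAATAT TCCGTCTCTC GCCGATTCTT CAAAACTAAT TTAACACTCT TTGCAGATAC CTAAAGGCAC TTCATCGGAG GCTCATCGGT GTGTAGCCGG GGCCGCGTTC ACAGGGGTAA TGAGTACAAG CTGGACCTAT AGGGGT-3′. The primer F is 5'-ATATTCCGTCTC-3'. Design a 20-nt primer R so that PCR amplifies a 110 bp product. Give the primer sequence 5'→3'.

5'-CCCTGTGAACGCGGCCCCGG-3'

The forward primer binds at positions 27–38, so a 110 bp product ends at position 27 + 110 − 1 = 136.
The reverse primer anneals to the top strand over positions 117–136, i.e. to CCGGGGCCGCGTTCACAGGG.
Its sequence written 5'→3' is the reverse complement: CCCTGTGAACGCGGCCCCGG.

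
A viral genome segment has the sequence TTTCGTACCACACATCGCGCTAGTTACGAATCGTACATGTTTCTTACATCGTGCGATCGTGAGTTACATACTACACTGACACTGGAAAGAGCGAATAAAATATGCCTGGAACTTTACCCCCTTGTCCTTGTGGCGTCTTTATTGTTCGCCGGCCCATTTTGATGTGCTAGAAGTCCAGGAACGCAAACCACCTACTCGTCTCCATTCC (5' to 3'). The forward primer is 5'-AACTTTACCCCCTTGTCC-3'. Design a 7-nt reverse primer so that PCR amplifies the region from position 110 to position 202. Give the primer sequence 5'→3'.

The product's 3' end on the top strand is position 202.
The reverse primer anneals to the top strand over positions 196–202, i.e. to TCGTCTC.
Its sequence written 5'→3' is the reverse complement: GAGACGA.

5'-GAGACGA-3'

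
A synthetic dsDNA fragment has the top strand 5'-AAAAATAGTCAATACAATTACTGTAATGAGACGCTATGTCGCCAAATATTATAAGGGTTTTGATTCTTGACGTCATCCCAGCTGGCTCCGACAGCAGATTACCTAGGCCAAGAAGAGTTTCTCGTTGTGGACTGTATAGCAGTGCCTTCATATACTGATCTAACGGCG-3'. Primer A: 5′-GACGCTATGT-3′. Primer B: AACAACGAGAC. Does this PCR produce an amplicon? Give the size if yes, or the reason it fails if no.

Primer B (AACAACGAGAC) does not match the top strand, and its reverse complement GTCTCGTTGTT does not match either.
With no annealing site for primer B, no amplification occurs.

No product — primer B has no binding site in the template.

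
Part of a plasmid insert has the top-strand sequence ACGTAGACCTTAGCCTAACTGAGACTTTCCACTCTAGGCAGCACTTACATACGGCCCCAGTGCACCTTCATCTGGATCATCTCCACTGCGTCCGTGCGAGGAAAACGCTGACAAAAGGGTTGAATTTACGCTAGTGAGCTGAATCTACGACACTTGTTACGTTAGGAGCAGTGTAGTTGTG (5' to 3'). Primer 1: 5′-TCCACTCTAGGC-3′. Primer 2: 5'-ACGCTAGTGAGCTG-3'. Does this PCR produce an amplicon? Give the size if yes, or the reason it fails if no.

No product — both primers anneal to the same strand and extend in the same direction.

Primer 1 (TCCACTCTAGGC) matches the top strand at positions 28–39 (3' end points downstream).
Primer 2 (ACGCTAGTGAGCTG) also matches the top strand directly, at positions 128–141 — its reverse complement CAGCTCACTAGCGT is not present.
Both primers anneal to the bottom strand with 3' ends pointing the same way, so neither can prime synthesis back toward the other.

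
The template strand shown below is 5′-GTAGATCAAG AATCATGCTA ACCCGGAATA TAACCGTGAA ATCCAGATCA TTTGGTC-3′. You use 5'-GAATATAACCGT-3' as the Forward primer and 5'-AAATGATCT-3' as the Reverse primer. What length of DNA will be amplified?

Forward primer GAATATAACCGT is found on the top strand at positions 26–37.
Reverse complement of the reverse primer: AGATCATTT. This occurs on the top strand at positions 45–53.
The product runs from position 26 to position 53, so its length is 53 − 26 + 1 = 28 bp.

28 bp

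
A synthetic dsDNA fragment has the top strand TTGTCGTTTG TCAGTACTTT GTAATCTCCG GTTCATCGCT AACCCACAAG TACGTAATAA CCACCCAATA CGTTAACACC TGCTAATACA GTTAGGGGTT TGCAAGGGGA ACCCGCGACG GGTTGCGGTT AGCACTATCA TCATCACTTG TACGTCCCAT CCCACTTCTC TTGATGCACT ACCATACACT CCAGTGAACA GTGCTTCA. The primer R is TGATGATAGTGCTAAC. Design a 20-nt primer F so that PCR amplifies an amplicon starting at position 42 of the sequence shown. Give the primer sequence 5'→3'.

5'-ACCCACAAGTACGTAATAAC-3'

The reverse primer's reverse complement GTTAGCACTATCATCA matches the template at positions 128–143; the product starts at position 42.
The forward primer is identical to the top strand over positions 42–61: ACCCACAAGTACGTAATAAC.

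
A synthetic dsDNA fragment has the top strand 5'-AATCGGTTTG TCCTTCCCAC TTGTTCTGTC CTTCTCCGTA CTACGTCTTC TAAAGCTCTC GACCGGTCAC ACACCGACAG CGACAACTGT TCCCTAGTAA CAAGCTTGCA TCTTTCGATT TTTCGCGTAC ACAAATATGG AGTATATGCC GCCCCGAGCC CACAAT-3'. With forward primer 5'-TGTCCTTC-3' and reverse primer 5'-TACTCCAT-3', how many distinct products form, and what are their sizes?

Two products: 136 bp, 118 bp

The forward primer TGTCCTTC matches the top strand at positions 9–16, 27–34.
The reverse primer's reverse complement is ATGGAGTA, matching at positions 137–144.
Each forward site pairs with the reverse site to give a product ending at position 144: sizes 136, 118 bp.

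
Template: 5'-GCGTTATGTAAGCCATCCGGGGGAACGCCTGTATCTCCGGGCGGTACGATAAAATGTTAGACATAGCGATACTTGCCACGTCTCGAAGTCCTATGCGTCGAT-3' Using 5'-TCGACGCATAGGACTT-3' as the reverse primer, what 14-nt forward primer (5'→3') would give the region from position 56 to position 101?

The reverse primer's reverse complement AAGTCCTATGCGTCGA matches the template at positions 86–101; the product starts at position 56.
The forward primer is identical to the top strand over positions 56–69: GTTAGACATAGCGA.

5'-GTTAGACATAGCGA-3'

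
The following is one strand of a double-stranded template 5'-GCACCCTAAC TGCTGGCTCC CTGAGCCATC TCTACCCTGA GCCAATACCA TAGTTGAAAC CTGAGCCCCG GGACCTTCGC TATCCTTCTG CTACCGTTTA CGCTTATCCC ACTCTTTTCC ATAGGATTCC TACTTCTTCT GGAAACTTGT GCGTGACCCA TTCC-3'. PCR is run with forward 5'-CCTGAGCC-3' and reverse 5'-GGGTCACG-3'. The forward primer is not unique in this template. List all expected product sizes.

The forward primer CCTGAGCC matches the top strand at positions 20–27, 36–43, 60–67.
The reverse primer's reverse complement is CGTGACCC, matching at positions 152–159.
Each forward site pairs with the reverse site to give a product ending at position 159: sizes 140, 124, 100 bp.

140 bp, 124 bp, 100 bp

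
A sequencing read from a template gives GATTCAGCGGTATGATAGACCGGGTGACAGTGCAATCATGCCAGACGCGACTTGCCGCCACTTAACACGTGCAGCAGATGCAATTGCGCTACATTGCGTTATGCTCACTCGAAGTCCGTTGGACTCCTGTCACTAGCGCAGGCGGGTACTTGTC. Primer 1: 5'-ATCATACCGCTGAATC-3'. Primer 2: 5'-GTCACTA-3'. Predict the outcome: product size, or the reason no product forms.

No product — the primers' 3' ends point away from each other.

Primer 1 (ATCATACCGCTGAATC) has reverse complement GATTCAGCGGTATGAT, which matches the top strand at positions 1–16; primer 1 anneals to the top strand there with its 3' end pointing upstream toward position 1.
Primer 2 (GTCACTA) matches the top strand directly at positions 129–135; it anneals to the bottom strand with its 3' end pointing downstream toward position 135.
The 3' ends diverge (primer 1 extends toward position 1, primer 2 toward position 154), so the primers never converge on a shared product.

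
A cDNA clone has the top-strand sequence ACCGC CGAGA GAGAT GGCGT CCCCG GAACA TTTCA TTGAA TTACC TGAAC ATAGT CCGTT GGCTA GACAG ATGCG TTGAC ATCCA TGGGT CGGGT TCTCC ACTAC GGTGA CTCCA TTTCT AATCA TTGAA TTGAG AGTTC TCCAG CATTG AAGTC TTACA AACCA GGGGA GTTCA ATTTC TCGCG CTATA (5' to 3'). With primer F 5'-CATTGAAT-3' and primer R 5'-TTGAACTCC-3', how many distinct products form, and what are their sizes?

The forward primer CATTGAAT matches the top strand at positions 34–41, 124–131.
The reverse primer's reverse complement is GGAGTTCAA, matching at positions 168–176.
Each forward site pairs with the reverse site to give a product ending at position 176: sizes 143, 53 bp.

Two products: 143 bp, 53 bp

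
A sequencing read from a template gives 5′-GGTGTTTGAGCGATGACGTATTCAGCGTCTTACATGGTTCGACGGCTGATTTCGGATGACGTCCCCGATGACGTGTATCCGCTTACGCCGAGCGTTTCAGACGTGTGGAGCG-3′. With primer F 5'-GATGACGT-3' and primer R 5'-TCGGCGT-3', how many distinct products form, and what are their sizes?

Three products: 80 bp, 37 bp, 25 bp

The forward primer GATGACGT matches the top strand at positions 12–19, 55–62, 67–74.
The reverse primer's reverse complement is ACGCCGA, matching at positions 85–91.
Each forward site pairs with the reverse site to give a product ending at position 91: sizes 80, 37, 25 bp.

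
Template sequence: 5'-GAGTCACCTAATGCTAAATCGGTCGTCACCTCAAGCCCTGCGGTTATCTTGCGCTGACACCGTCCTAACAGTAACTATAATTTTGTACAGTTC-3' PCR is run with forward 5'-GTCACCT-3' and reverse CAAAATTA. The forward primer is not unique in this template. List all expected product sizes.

The forward primer GTCACCT matches the top strand at positions 3–9, 25–31.
The reverse primer's reverse complement is TAATTTTG, matching at positions 78–85.
Each forward site pairs with the reverse site to give a product ending at position 85: sizes 83, 61 bp.

83 bp, 61 bp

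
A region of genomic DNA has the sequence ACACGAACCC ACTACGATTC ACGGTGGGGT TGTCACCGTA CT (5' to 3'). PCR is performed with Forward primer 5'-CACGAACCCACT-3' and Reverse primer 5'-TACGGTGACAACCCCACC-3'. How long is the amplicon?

39 bp

Scanning the template, CACGAACCCACT occurs at positions 2–13; this primer anneals to the bottom strand there with its 3' end pointing downstream.
The reverse primer's reverse complement is GGTGGGGTTGTCACCGTA, which matches the template at positions 23–40.
The product runs from position 2 to position 40, so its length is 40 − 2 + 1 = 39 bp.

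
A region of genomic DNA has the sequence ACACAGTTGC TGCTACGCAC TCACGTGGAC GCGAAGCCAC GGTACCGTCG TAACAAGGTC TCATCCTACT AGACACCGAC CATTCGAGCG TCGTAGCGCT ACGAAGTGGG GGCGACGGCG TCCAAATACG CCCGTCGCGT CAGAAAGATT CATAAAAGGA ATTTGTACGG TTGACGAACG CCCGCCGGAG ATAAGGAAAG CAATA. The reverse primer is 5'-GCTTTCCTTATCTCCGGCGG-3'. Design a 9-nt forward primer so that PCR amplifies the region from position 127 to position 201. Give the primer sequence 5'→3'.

5'-TACGCCCGT-3'

The reverse primer's reverse complement CCGCCGGAGATAAGGAAAGC matches the template at positions 182–201; the product starts at position 127.
The forward primer is identical to the top strand over positions 127–135: TACGCCCGT.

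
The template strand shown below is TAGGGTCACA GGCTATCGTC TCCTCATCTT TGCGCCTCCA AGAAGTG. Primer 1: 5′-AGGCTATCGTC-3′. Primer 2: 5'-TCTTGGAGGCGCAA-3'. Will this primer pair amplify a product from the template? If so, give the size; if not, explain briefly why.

Yes — a 34 bp product.

Primer 1 (AGGCTATCGTC) matches the top strand at positions 10–20; it acts as a forward primer.
Primer 2's reverse complement is TTGCGCCTCCAAGA, matching the top strand at positions 30–43; it acts as a reverse primer.
The 3' ends face each other across positions 10–43, giving a 34 bp product.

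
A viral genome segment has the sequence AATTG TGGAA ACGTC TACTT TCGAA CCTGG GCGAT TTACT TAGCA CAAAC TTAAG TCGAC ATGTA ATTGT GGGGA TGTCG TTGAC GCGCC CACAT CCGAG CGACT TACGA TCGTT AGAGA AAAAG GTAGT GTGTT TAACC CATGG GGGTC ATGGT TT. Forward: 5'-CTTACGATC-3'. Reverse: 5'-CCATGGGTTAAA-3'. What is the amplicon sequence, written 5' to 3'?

5'-CTTACGATCGTTAGAGAAAAAGGTAGTGTGTTTAACCCATGG-3'

Forward primer CTTACGATC is found on the top strand at positions 104–112.
The reverse primer's reverse complement is TTTAACCCATGG, which matches the template at positions 134–145.
The product is the template from position 104 through 145 (42 bp).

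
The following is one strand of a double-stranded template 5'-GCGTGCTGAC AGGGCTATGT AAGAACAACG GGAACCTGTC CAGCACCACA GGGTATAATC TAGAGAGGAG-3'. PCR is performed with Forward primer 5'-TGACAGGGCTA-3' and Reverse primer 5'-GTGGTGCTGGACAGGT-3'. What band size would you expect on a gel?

43 bp

Forward primer TGACAGGGCTA is found on the top strand at positions 7–17.
Reverse complement of the reverse primer: ACCTGTCCAGCACCAC. This occurs on the top strand at positions 34–49.
The product runs from position 7 to position 49, so its length is 49 − 7 + 1 = 43 bp.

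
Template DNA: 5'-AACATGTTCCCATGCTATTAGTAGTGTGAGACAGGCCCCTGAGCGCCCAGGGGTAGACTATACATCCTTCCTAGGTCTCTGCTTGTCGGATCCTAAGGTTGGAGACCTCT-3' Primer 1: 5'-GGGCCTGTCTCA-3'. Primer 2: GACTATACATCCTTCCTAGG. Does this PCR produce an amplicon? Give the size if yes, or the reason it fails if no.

Primer 1 (GGGCCTGTCTCA) has reverse complement TGAGACAGGCCC, which matches the top strand at positions 27–38; primer 1 anneals to the top strand there with its 3' end pointing upstream toward position 27.
Primer 2 (GACTATACATCCTTCCTAGG) matches the top strand directly at positions 56–75; it anneals to the bottom strand with its 3' end pointing downstream toward position 75.
The 3' ends diverge (primer 1 extends toward position 1, primer 2 toward position 110), so the primers never converge on a shared product.

No product — the primers' 3' ends point away from each other.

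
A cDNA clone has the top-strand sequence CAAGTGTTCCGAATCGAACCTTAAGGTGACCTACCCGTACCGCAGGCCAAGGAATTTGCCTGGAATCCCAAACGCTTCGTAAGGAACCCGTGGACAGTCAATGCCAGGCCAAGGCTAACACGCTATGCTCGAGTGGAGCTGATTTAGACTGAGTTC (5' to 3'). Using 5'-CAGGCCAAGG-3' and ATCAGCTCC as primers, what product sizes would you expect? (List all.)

The forward primer CAGGCCAAGG matches the top strand at positions 43–52, 105–114.
The reverse primer's reverse complement is GGAGCTGAT, matching at positions 135–143.
Each forward site pairs with the reverse site to give a product ending at position 143: sizes 101, 39 bp.

101 bp, 39 bp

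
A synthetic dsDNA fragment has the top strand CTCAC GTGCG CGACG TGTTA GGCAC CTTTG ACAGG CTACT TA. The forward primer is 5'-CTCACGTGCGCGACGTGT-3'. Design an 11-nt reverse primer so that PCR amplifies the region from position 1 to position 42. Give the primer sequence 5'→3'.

The product's 3' end on the top strand is position 42.
The reverse primer anneals to the top strand over positions 32–42, i.e. to CAGGCTACTTA.
Its sequence written 5'→3' is the reverse complement: TAAGTAGCCTG.

5'-TAAGTAGCCTG-3'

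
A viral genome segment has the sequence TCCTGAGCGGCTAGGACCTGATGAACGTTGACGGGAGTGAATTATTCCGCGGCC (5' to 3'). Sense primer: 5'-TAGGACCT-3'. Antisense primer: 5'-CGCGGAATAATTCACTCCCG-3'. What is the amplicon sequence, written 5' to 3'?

5'-TAGGACCTGATGAACGTTGACGGGAGTGAATTATTCCGCG-3'

The forward primer matches the template at positions 12–19.
The reverse primer's reverse complement is CGGGAGTGAATTATTCCGCG, which matches the template at positions 32–51.
The product is the template from position 12 through 51 (40 bp).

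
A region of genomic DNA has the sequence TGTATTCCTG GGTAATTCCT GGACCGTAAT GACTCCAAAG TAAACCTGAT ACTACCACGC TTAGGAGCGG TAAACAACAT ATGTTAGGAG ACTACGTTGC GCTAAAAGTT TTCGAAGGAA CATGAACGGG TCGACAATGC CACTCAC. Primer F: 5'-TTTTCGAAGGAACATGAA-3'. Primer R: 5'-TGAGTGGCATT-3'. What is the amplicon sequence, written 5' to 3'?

5'-TTTTCGAAGGAACATGAACGGGTCGACAATGCCACTCA-3'

Scanning the template, TTTTCGAAGGAACATGAA occurs at positions 109–126; this primer anneals to the bottom strand there with its 3' end pointing downstream.
Reverse complement of the reverse primer: AATGCCACTCA. This occurs on the top strand at positions 136–146.
The product is the template from position 109 through 146 (38 bp).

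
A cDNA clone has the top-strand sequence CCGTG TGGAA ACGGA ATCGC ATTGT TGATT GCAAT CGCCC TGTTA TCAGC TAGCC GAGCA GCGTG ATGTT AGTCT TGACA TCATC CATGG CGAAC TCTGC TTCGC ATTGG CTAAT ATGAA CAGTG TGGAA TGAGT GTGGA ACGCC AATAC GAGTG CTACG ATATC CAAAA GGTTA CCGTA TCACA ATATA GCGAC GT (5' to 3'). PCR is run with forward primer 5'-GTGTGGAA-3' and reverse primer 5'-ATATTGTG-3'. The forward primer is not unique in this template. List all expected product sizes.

The forward primer GTGTGGAA matches the top strand at positions 3–10, 123–130, 134–141.
The reverse primer's reverse complement is CACAATAT, matching at positions 182–189.
Each forward site pairs with the reverse site to give a product ending at position 189: sizes 187, 67, 56 bp.

187 bp, 67 bp, 56 bp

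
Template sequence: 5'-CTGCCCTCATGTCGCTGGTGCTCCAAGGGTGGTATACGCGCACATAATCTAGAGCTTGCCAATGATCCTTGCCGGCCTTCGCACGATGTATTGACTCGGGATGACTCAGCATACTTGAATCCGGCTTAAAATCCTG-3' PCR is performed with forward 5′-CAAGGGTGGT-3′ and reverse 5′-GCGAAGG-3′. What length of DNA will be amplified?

59 bp

The forward primer matches the template at positions 24–33.
Taking the reverse complement of GCGAAGG gives CCTTCGC, found at positions 76–82 on the template; the primer anneals here to the top strand with its 3' end pointing upstream.
Amplicon spans positions 24–82: 59 bp.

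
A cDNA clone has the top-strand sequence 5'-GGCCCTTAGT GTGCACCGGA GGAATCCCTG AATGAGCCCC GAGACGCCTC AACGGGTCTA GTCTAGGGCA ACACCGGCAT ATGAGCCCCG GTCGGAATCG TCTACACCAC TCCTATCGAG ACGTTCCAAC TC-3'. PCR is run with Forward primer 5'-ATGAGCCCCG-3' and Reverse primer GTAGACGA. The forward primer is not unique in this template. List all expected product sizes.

74 bp, 25 bp

The forward primer ATGAGCCCCG matches the top strand at positions 32–41, 81–90.
The reverse primer's reverse complement is TCGTCTAC, matching at positions 98–105.
Each forward site pairs with the reverse site to give a product ending at position 105: sizes 74, 25 bp.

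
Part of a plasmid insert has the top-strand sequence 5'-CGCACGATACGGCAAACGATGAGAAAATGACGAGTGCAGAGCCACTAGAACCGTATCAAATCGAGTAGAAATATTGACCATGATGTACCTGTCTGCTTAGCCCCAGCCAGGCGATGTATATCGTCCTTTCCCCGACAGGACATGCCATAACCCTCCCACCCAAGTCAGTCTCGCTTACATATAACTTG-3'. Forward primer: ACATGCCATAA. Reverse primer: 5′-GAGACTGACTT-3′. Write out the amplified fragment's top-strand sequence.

Forward primer ACATGCCATAA is found on the top strand at positions 140–150.
Reverse complement of the reverse primer: AAGTCAGTCTC. This occurs on the top strand at positions 162–172.
The product is the template from position 140 through 172 (33 bp).

5'-ACATGCCATAACCCTCCCACCCAAGTCAGTCTC-3'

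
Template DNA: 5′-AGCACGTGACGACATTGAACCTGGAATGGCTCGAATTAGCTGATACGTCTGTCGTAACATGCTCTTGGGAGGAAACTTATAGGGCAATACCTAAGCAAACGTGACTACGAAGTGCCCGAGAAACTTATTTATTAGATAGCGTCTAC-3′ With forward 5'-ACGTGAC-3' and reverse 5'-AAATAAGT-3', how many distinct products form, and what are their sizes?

The forward primer ACGTGAC matches the top strand at positions 4–10, 99–105.
The reverse primer's reverse complement is ACTTATTT, matching at positions 123–130.
Each forward site pairs with the reverse site to give a product ending at position 130: sizes 127, 32 bp.

Two products: 127 bp, 32 bp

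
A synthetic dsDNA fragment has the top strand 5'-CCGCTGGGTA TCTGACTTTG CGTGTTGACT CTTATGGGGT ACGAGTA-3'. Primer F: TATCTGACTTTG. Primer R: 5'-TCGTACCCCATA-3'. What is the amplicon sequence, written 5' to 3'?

Scanning the template, TATCTGACTTTG occurs at positions 9–20; this primer anneals to the bottom strand there with its 3' end pointing downstream.
The reverse primer's reverse complement is TATGGGGTACGA, which matches the template at positions 33–44.
The product is the template from position 9 through 44 (36 bp).

5'-TATCTGACTTTGCGTGTTGACTCTTATGGGGTACGA-3'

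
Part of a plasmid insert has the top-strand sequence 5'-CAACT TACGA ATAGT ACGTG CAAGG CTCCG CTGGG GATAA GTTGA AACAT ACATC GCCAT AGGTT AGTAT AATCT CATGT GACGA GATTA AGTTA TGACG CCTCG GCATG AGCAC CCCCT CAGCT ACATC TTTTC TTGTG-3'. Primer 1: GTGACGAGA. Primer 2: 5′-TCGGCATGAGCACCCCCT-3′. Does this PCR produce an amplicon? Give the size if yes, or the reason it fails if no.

Primer 1 (GTGACGAGA) matches the top strand at positions 79–87 (3' end points downstream).
Primer 2 (TCGGCATGAGCACCCCCT) also matches the top strand directly, at positions 103–120 — its reverse complement AGGGGGTGCTCATGCCGA is not present.
Both primers anneal to the bottom strand with 3' ends pointing the same way, so neither can prime synthesis back toward the other.

No product — both primers anneal to the same strand and extend in the same direction.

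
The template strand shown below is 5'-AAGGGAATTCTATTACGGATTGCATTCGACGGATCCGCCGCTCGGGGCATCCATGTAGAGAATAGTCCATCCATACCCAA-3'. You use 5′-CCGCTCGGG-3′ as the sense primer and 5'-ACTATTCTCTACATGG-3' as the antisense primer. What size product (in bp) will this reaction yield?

29 bp

Forward primer CCGCTCGGG is found on the top strand at positions 38–46.
Reverse complement of the reverse primer: CCATGTAGAGAATAGT. This occurs on the top strand at positions 51–66.
Amplicon spans positions 38–66: 29 bp.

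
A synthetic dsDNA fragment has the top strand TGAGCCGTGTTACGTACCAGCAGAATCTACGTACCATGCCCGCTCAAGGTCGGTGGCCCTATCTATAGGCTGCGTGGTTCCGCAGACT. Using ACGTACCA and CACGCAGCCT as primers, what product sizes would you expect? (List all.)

65 bp, 48 bp

The forward primer ACGTACCA matches the top strand at positions 12–19, 29–36.
The reverse primer's reverse complement is AGGCTGCGTG, matching at positions 67–76.
Each forward site pairs with the reverse site to give a product ending at position 76: sizes 65, 48 bp.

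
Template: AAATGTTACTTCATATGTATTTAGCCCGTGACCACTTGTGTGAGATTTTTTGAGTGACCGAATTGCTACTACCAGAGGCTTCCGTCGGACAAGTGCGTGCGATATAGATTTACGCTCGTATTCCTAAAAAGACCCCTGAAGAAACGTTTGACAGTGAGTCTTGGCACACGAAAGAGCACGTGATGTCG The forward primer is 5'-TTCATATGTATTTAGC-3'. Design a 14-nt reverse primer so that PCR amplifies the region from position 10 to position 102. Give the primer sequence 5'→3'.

The product's 3' end on the top strand is position 102.
The reverse primer anneals to the top strand over positions 89–102, i.e. to ACAAGTGCGTGCGA.
Its sequence written 5'→3' is the reverse complement: TCGCACGCACTTGT.

5'-TCGCACGCACTTGT-3'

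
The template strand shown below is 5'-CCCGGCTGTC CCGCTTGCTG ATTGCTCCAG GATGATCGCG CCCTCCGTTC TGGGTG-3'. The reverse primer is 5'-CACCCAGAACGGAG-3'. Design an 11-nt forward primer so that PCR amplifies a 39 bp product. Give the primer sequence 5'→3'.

The reverse primer's reverse complement CTCCGTTCTGGGTG matches the template at positions 43–56, so the product ends at position 56.
A 39 bp product then starts at position 56 − 39 + 1 = 18.
The forward primer is identical to the top strand there: CTGATTGCTCC.

5'-CTGATTGCTCC-3'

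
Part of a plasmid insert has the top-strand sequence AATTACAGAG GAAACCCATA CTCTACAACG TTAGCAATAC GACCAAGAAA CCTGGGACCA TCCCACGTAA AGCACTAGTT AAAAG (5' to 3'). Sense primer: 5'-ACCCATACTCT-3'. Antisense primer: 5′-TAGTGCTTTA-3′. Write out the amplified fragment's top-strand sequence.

5'-ACCCATACTCTACAACGTTAGCAATACGACCAAGAAACCTGGGACCATCCCACGTAAAGCACTA-3'

Scanning the template, ACCCATACTCT occurs at positions 14–24; this primer anneals to the bottom strand there with its 3' end pointing downstream.
Taking the reverse complement of TAGTGCTTTA gives TAAAGCACTA, found at positions 68–77 on the template; the primer anneals here to the top strand with its 3' end pointing upstream.
The product is the template from position 14 through 77 (64 bp).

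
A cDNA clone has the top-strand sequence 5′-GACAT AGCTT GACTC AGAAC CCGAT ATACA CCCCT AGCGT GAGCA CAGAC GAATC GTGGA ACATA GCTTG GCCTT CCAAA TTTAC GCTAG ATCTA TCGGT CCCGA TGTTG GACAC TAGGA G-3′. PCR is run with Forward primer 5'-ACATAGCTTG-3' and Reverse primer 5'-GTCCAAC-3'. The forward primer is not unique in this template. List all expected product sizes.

The forward primer ACATAGCTTG matches the top strand at positions 2–11, 61–70.
The reverse primer's reverse complement is GTTGGAC, matching at positions 107–113.
Each forward site pairs with the reverse site to give a product ending at position 113: sizes 112, 53 bp.

112 bp, 53 bp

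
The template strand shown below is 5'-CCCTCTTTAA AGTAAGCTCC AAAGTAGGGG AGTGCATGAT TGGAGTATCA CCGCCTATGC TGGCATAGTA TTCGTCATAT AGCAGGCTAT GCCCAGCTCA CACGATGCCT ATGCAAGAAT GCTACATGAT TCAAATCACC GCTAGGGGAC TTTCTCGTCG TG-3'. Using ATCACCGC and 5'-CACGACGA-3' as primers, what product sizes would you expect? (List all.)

116 bp, 28 bp

The forward primer ATCACCGC matches the top strand at positions 47–54, 135–142.
The reverse primer's reverse complement is TCGTCGTG, matching at positions 155–162.
Each forward site pairs with the reverse site to give a product ending at position 162: sizes 116, 28 bp.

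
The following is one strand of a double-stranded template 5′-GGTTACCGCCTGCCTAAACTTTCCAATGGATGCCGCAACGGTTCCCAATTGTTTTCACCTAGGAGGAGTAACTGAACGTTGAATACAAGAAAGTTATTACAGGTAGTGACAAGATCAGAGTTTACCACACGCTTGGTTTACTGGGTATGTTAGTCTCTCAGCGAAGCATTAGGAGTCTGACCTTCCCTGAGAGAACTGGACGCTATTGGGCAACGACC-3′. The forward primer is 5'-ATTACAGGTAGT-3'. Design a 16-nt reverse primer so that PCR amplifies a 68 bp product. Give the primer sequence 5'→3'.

The forward primer binds at positions 96–107, so a 68 bp product ends at position 96 + 68 − 1 = 163.
The reverse primer anneals to the top strand over positions 148–163, i.e. to TGTTAGTCTCTCAGCG.
Its sequence written 5'→3' is the reverse complement: CGCTGAGAGACTAACA.

5'-CGCTGAGAGACTAACA-3'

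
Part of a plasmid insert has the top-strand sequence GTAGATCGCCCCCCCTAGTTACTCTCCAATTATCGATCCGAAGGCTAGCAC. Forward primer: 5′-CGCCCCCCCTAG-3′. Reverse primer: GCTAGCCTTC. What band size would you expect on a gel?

Scanning the template, CGCCCCCCCTAG occurs at positions 7–18; this primer anneals to the bottom strand there with its 3' end pointing downstream.
The reverse primer's reverse complement is GAAGGCTAGC, which matches the template at positions 40–49.
Amplicon spans positions 7–49: 43 bp.

43 bp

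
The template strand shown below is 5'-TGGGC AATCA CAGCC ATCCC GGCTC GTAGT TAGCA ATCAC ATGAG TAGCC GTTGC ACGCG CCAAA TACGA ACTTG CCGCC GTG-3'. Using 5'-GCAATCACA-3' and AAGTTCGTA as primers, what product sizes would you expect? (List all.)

71 bp, 42 bp

The forward primer GCAATCACA matches the top strand at positions 4–12, 33–41.
The reverse primer's reverse complement is TACGAACTT, matching at positions 66–74.
Each forward site pairs with the reverse site to give a product ending at position 74: sizes 71, 42 bp.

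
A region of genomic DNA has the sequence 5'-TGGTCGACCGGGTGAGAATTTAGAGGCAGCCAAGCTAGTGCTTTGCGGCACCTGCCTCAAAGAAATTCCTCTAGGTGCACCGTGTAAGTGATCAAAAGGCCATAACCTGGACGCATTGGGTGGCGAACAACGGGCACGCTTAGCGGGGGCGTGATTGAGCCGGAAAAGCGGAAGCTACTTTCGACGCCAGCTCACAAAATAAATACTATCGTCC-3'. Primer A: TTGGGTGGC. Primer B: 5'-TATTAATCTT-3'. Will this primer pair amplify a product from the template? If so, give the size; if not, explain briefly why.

Primer B (TATTAATCTT) does not match the top strand, and its reverse complement AAGATTAATA does not match either.
With no annealing site for primer B, no amplification occurs.

No product — primer B has no binding site in the template.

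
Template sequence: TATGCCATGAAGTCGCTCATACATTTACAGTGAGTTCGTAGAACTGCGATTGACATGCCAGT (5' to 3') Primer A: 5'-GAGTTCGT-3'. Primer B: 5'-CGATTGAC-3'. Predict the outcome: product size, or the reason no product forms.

Primer A (GAGTTCGT) matches the top strand at positions 32–39 (3' end points downstream).
Primer B (CGATTGAC) also matches the top strand directly, at positions 47–54 — its reverse complement GTCAATCG is not present.
Both primers anneal to the bottom strand with 3' ends pointing the same way, so neither can prime synthesis back toward the other.

No product — both primers anneal to the same strand and extend in the same direction.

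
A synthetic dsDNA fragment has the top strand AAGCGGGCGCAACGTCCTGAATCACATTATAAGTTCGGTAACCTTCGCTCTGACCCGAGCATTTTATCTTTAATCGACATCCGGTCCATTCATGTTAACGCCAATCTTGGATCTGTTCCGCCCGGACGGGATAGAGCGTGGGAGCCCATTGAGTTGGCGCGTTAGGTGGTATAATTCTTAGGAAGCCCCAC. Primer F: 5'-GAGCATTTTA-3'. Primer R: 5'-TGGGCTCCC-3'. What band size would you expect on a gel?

92 bp

Scanning the template, GAGCATTTTA occurs at positions 57–66; this primer anneals to the bottom strand there with its 3' end pointing downstream.
Reverse complement of the reverse primer: GGGAGCCCA. This occurs on the top strand at positions 140–148.
Product length = (reverse-primer end) − (forward-primer start) + 1 = 148 − 57 + 1 = 92 bp.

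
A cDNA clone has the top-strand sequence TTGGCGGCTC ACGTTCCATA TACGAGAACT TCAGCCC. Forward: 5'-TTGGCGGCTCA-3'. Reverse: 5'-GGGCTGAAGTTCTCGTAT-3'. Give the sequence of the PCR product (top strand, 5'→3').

5'-TTGGCGGCTCACGTTCCATATACGAGAACTTCAGCCC-3'

Forward primer TTGGCGGCTCA is found on the top strand at positions 1–11.
Taking the reverse complement of GGGCTGAAGTTCTCGTAT gives ATACGAGAACTTCAGCCC, found at positions 20–37 on the template; the primer anneals here to the top strand with its 3' end pointing upstream.
The product is the template from position 1 through 37 (37 bp).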